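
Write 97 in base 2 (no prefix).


97 = 1100001 in binary

1100001


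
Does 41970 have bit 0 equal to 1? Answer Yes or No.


0b1010001111110010, bit 0 = 0. No

No


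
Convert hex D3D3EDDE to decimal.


D3D3EDDE hex = 3553881566 decimal

3553881566


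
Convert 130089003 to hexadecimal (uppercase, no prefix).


130089003 = 7C1002B hex

7C1002B


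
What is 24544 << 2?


0b101111111100000 << 2 = 0b10111111110000000 = 98176

98176


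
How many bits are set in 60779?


0b1110110101101011 has 11 set bits

11


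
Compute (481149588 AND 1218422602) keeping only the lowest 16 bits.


Step 1: 481149588 & 1218422602 = 143491584
Step 2: 143491584 & 65535 = 33280

33280


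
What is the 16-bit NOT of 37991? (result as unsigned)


~0b1001010001100111 = 0b110101110011000 = 27544 (16-bit unsigned)

27544


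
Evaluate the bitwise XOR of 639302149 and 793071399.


0b100110000110101111101000000101 ^ 0b101111010001010100111100100111 = 0b1001010111111011010100100010 = 157267234

157267234


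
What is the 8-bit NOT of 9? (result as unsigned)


~0b1001 = 0b11110110 = 246 (8-bit unsigned)

246


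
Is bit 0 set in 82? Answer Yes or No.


0b1010010, bit 0 = 0. No

No


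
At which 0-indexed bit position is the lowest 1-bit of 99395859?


0b101111011001010100100010011. Lowest set bit at position 0

0


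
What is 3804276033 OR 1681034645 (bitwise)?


0b11100010110000001010010101000001 | 0b1100100001100101000110110010101 = 0b11100110111100101010110111010101 = 3874663893

3874663893


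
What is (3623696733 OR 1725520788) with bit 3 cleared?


Step 1: 3623696733 | 1725520788 = 4160584669
Step 2: 4160584669 & ~(1 << 3) = 4160584661

4160584661


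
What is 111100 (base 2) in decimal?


111100 in decimal = 60

60


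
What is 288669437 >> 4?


0b10001001101001011111011111101 >> 4 = 0b1000100110100101111101111 = 18041839

18041839


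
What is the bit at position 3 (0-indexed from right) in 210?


0b11010010, position 3 = 0

0


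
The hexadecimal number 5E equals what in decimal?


5E hex = 94 decimal

94


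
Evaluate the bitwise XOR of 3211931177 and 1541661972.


0b10111111011100100010111000101001 ^ 0b1011011111000111110010100010100 = 0b11100100100100011100101100111101 = 3834759997

3834759997


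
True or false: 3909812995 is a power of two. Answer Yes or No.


0b11101001000010110000001100000011. Multiple bits set => No

No


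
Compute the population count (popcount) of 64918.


0b1111110110010110 has 11 set bits

11


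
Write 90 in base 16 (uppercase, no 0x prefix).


90 = 5A hex

5A


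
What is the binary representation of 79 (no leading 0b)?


79 = 1001111 in binary

1001111


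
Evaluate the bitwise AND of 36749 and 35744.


0b1000111110001101 & 0b1000101110100000 = 0b1000101110000000 = 35712

35712


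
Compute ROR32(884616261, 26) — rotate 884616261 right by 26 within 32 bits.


Rotate 0b110100101110100010110001000101 right by 26 (32-bit) = 0b101110100010110001000101001101 = 780865869

780865869


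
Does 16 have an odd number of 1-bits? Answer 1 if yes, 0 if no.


0b10000 has 1 ones => parity 1

1


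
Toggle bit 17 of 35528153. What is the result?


35528153 ^ (1 << 17) = 35528153 ^ 131072 = 35397081

35397081


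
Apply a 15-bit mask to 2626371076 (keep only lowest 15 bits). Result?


2626371076 & 32767 = 15876

15876


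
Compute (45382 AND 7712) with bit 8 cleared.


Step 1: 45382 & 7712 = 4096
Step 2: 4096 & ~(1 << 8) = 4096

4096


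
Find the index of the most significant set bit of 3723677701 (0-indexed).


0b11011101111100101101000000000101. Highest set bit at position 31

31


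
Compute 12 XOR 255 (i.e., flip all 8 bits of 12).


12 ^ 255 = 243

243


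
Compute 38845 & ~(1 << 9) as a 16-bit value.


38845 & ~(1 << 9) = 38333

38333


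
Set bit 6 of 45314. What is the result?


45314 | (1 << 6) = 45314 | 64 = 45378

45378


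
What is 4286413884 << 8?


0b11111111011111010111110000111100 << 8 = 0b1111111101111101011111000011110000000000 = 1097321954304

1097321954304


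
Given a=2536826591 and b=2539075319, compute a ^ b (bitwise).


2536826591 ^ 2539075319 = 6541352

6541352


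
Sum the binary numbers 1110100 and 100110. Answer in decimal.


1110100 + 100110 = 10011010 = 154

154


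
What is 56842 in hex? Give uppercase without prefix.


56842 = DE0A hex

DE0A


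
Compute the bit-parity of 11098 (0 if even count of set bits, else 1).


0b10101101011010 has 8 ones => parity 0

0


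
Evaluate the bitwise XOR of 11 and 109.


0b1011 ^ 0b1101101 = 0b1100110 = 102

102


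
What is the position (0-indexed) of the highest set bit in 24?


0b11000. Highest set bit at position 4

4


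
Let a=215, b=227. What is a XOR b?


215 ^ 227 = 52

52


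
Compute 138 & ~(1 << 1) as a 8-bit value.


138 & ~(1 << 1) = 136

136


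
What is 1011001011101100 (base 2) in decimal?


1011001011101100 in decimal = 45804

45804


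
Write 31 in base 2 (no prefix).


31 = 11111 in binary

11111


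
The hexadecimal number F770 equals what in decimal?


F770 hex = 63344 decimal

63344


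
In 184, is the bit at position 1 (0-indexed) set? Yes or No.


0b10111000, bit 1 = 0. No

No


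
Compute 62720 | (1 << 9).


62720 | (1 << 9) = 62720 | 512 = 63232

63232


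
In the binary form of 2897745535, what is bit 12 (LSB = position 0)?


0b10101100101110000001011001111111, position 12 = 1

1


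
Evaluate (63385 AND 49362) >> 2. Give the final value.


Step 1: 63385 & 49362 = 49296
Step 2: 49296 >> 2 = 12324

12324


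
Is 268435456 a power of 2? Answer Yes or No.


0b10000000000000000000000000000. Only one bit set => Yes

Yes


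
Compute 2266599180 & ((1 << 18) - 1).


2266599180 & 262143 = 102156

102156


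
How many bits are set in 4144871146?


0b11110111000011011011011011101010 has 20 set bits

20


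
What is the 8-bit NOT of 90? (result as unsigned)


~0b1011010 = 0b10100101 = 165 (8-bit unsigned)

165


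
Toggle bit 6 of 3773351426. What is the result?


3773351426 ^ (1 << 6) = 3773351426 ^ 64 = 3773351490

3773351490


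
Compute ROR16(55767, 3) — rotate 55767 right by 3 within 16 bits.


Rotate 0b1101100111010111 right by 3 (16-bit) = 0b1111101100111010 = 64314

64314


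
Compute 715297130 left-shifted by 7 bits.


0b101010101000101001000101101010 << 7 = 0b1010101010001010010001011010100000000 = 91558032640

91558032640


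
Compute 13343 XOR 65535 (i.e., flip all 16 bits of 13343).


13343 ^ 65535 = 52192

52192


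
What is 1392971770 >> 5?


0b1010011000001110000111111111010 >> 5 = 0b10100110000011100001111111 = 43530367

43530367


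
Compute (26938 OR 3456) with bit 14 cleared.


Step 1: 26938 | 3456 = 28090
Step 2: 28090 & ~(1 << 14) = 11706

11706


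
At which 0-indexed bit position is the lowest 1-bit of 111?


0b1101111. Lowest set bit at position 0

0


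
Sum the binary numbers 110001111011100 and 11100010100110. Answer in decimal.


110001111011100 + 11100010100110 = 1001110010000010 = 40066

40066


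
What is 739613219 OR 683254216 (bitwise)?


0b101100000101011001101000100011 | 0b101000101110011010000111001000 = 0b101100101111011011101111101011 = 750631915

750631915


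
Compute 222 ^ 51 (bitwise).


0b11011110 ^ 0b110011 = 0b11101101 = 237

237


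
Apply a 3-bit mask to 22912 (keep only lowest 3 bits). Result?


22912 & 7 = 0

0


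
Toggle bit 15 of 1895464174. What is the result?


1895464174 ^ (1 << 15) = 1895464174 ^ 32768 = 1895496942

1895496942


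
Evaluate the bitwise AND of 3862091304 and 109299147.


0b11100110001100101101011000101000 & 0b110100000111100010111001011 = 0b110000000101100010000001000 = 100844552

100844552


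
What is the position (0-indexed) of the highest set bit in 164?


0b10100100. Highest set bit at position 7

7


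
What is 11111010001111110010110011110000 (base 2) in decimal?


11111010001111110010110011110000 in decimal = 4198444272

4198444272


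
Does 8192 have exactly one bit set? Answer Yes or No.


0b10000000000000. Only one bit set => Yes

Yes


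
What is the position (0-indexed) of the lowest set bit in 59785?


0b1110100110001001. Lowest set bit at position 0

0


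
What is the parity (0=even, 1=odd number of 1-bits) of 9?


0b1001 has 2 ones => parity 0

0


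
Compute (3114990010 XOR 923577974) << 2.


Step 1: 3114990010 ^ 923577974 = 2393266124
Step 2: 2393266124 << 2 = 9573064496

9573064496


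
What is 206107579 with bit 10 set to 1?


206107579 | (1 << 10) = 206107579 | 1024 = 206108603

206108603


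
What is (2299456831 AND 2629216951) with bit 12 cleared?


Step 1: 2299456831 & 2629216951 = 2282137655
Step 2: 2282137655 & ~(1 << 12) = 2282137655

2282137655


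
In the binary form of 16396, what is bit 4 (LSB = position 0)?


0b100000000001100, position 4 = 0

0


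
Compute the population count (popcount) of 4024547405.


0b11101111111000011011100001001101 has 19 set bits

19


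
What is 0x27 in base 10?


27 hex = 39 decimal

39


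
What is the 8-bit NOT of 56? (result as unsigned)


~0b111000 = 0b11000111 = 199 (8-bit unsigned)

199


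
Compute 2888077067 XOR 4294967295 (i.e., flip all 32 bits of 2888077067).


2888077067 ^ 4294967295 = 1406890228

1406890228


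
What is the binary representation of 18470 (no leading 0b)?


18470 = 100100000100110 in binary

100100000100110


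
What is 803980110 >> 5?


0b101111111010111100001101001110 >> 5 = 0b1011111110101111000011010 = 25124378

25124378


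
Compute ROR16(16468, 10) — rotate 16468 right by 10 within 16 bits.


Rotate 0b100000001010100 right by 10 (16-bit) = 0b1010100010000 = 5392

5392


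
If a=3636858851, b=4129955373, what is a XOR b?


3636858851 ^ 4129955373 = 787222990

787222990


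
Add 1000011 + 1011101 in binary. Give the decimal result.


1000011 + 1011101 = 10100000 = 160

160


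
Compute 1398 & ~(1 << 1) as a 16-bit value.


1398 & ~(1 << 1) = 1396

1396


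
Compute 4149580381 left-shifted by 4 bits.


0b11110111010101011001001001011101 << 4 = 0b111101110101010110010010010111010000 = 66393286096

66393286096


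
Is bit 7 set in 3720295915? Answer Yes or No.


0b11011101101111110011010111101011, bit 7 = 1. Yes

Yes


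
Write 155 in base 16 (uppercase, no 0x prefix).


155 = 9B hex

9B


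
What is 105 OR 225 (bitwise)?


0b1101001 | 0b11100001 = 0b11101001 = 233

233


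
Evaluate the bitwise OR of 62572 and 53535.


0b1111010001101100 | 0b1101000100011111 = 0b1111010101111111 = 62847

62847


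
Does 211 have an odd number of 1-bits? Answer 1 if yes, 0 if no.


0b11010011 has 5 ones => parity 1

1


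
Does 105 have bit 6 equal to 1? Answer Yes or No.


0b1101001, bit 6 = 1. Yes

Yes


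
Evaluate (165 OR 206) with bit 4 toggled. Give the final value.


Step 1: 165 | 206 = 239
Step 2: 239 ^ (1 << 4) = 239 ^ 16 = 255

255


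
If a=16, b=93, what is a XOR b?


16 ^ 93 = 77

77


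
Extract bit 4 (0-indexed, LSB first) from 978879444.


0b111010010110001000001111010100, position 4 = 1

1


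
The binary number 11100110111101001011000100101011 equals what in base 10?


11100110111101001011000100101011 in decimal = 3874795819

3874795819


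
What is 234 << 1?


0b11101010 << 1 = 0b111010100 = 468

468


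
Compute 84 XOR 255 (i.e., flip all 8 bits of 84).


84 ^ 255 = 171

171


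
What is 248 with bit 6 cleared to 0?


248 & ~(1 << 6) = 184

184


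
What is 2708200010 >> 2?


0b10100001011010111101101001001010 >> 2 = 0b101000010110101111011010010010 = 677050002

677050002


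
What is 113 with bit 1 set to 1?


113 | (1 << 1) = 113 | 2 = 115

115


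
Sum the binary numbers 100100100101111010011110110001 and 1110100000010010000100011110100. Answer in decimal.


100100100101111010011110110001 + 1110100000010010000100011110100 = 10011000101000001011000010100101 = 2560667813

2560667813


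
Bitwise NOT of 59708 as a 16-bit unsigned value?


~0b1110100100111100 = 0b1011011000011 = 5827 (16-bit unsigned)

5827


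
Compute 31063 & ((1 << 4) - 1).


31063 & 15 = 7

7


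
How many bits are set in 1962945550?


0b1110101000000000010110000001110 has 11 set bits

11


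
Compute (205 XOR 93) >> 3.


Step 1: 205 ^ 93 = 144
Step 2: 144 >> 3 = 18

18


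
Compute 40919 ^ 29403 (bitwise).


0b1001111111010111 ^ 0b111001011011011 = 0b1110110100001100 = 60684

60684


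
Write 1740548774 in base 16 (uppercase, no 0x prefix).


1740548774 = 67BEAAA6 hex

67BEAAA6


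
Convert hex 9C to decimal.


9C hex = 156 decimal

156


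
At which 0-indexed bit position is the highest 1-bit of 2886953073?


0b10101100000100110110100001110001. Highest set bit at position 31

31


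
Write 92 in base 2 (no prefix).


92 = 1011100 in binary

1011100


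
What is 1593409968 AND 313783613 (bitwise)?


0b1011110111110011000000110110000 & 0b10010101100111111010100111101 = 0b10010101100011000000100110000 = 313622832

313622832


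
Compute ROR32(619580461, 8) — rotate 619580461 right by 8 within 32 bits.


Rotate 0b100100111011100000110000101101 right by 8 (32-bit) = 0b101101001001001110111000001100 = 757394956

757394956


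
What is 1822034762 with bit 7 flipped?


1822034762 ^ (1 << 7) = 1822034762 ^ 128 = 1822034890

1822034890


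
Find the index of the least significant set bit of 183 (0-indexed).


0b10110111. Lowest set bit at position 0

0


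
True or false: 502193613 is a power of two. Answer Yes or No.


0b11101111011101101110111001101. Multiple bits set => No

No


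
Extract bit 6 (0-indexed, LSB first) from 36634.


0b1000111100011010, position 6 = 0

0


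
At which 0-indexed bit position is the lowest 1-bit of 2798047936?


0b10100110110001101101001011000000. Lowest set bit at position 6

6


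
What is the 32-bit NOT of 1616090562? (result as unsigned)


~0b1100000010100111001010111000010 = 0b10011111101011000110101000111101 = 2678876733 (32-bit unsigned)

2678876733


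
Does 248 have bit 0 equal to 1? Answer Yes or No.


0b11111000, bit 0 = 0. No

No


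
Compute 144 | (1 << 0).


144 | (1 << 0) = 144 | 1 = 145

145


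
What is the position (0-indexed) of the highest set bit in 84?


0b1010100. Highest set bit at position 6

6


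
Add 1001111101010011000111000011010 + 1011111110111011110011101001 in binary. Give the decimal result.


1001111101010011000111000011010 + 1011111110111011110011101001 = 1011011101001010100101100000011 = 1537559299

1537559299


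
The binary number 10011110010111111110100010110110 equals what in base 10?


10011110010111111110100010110110 in decimal = 2657085622

2657085622


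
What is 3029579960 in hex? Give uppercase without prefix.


3029579960 = B493B8B8 hex

B493B8B8


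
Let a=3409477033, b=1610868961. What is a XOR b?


3409477033 ^ 1610868961 = 2872808776

2872808776


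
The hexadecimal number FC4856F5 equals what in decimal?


FC4856F5 hex = 4232599285 decimal

4232599285


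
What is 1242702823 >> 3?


0b1001010000100100010001111100111 >> 3 = 0b1001010000100100010001111100 = 155337852

155337852


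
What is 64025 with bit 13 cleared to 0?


64025 & ~(1 << 13) = 55833

55833


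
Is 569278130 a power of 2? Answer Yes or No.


0b100001111011100111111010110010. Multiple bits set => No

No


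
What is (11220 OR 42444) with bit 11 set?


Step 1: 11220 | 42444 = 45020
Step 2: 45020 | (1 << 11) = 45020 | 2048 = 45020

45020


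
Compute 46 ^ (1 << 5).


46 ^ (1 << 5) = 46 ^ 32 = 14

14


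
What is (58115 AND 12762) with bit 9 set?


Step 1: 58115 & 12762 = 8450
Step 2: 8450 | (1 << 9) = 8450 | 512 = 8962

8962


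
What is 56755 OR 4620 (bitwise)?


0b1101110110110011 | 0b1001000001100 = 0b1101111110111111 = 57279

57279


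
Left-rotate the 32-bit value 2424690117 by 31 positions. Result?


Rotate 0b10010000100001011101010111000101 left by 31 (32-bit) = 0b11001000010000101110101011100010 = 3359828706

3359828706


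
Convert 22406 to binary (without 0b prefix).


22406 = 101011110000110 in binary

101011110000110


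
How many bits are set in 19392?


0b100101111000000 has 6 set bits

6


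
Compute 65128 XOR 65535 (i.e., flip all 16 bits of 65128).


65128 ^ 65535 = 407

407


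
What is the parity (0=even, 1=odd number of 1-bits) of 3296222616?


0b11000100011110000101110110011000 has 15 ones => parity 1

1


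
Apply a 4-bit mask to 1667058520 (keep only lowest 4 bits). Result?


1667058520 & 15 = 8

8


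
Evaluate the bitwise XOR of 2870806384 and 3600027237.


0b10101011000111010000011101110000 ^ 0b11010110100101000000111001100101 = 0b1111101100010010000100100010101 = 2106132757

2106132757


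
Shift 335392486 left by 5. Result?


0b10011111111011010111011100110 << 5 = 0b1001111111101101011101110011000000 = 10732559552

10732559552


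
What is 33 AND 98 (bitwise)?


0b100001 & 0b1100010 = 0b100000 = 32

32


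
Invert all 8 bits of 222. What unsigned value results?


222 ^ 255 = 33

33


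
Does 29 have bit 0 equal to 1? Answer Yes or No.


0b11101, bit 0 = 1. Yes

Yes


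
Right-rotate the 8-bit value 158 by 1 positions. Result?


Rotate 0b10011110 right by 1 (8-bit) = 0b1001111 = 79

79


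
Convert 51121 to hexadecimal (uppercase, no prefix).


51121 = C7B1 hex

C7B1


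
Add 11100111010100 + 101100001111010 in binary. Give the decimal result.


11100111010100 + 101100001111010 = 1001001001001110 = 37454

37454


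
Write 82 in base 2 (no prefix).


82 = 1010010 in binary

1010010


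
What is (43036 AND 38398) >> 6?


Step 1: 43036 & 38398 = 32796
Step 2: 32796 >> 6 = 512

512


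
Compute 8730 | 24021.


0b10001000011010 | 0b101110111010101 = 0b111111111011111 = 32735

32735


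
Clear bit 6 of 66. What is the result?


66 & ~(1 << 6) = 2

2


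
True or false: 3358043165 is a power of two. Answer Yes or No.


0b11001000001001111010110000011101. Multiple bits set => No

No


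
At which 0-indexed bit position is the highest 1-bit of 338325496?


0b10100001010100110111111111000. Highest set bit at position 28

28


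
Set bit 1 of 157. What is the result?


157 | (1 << 1) = 157 | 2 = 159

159


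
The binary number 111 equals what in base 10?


111 in decimal = 7

7


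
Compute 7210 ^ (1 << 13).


7210 ^ (1 << 13) = 7210 ^ 8192 = 15402

15402


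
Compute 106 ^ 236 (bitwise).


0b1101010 ^ 0b11101100 = 0b10000110 = 134

134


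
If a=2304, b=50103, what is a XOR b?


2304 ^ 50103 = 51895

51895


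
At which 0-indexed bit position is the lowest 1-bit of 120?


0b1111000. Lowest set bit at position 3

3


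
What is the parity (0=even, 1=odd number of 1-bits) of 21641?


0b101010010001001 has 6 ones => parity 0

0


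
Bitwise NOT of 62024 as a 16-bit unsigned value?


~0b1111001001001000 = 0b110110110111 = 3511 (16-bit unsigned)

3511


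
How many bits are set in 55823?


0b1101101000001111 has 9 set bits

9


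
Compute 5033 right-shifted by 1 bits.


0b1001110101001 >> 1 = 0b100111010100 = 2516

2516


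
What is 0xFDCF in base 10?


FDCF hex = 64975 decimal

64975


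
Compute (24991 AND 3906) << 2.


Step 1: 24991 & 3906 = 258
Step 2: 258 << 2 = 1032

1032


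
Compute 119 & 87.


0b1110111 & 0b1010111 = 0b1010111 = 87

87


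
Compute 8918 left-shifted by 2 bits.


0b10001011010110 << 2 = 0b1000101101011000 = 35672

35672


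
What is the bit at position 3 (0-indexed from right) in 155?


0b10011011, position 3 = 1

1


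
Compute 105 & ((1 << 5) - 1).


105 & 31 = 9

9


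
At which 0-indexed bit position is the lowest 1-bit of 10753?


0b10101000000001. Lowest set bit at position 0

0


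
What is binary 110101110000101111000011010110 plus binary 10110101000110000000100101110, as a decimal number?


110101110000101111000011010110 + 10110101000110000000100101110 = 1001100011001011111001000000100 = 1281749508

1281749508


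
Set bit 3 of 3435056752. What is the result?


3435056752 | (1 << 3) = 3435056752 | 8 = 3435056760

3435056760


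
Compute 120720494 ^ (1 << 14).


120720494 ^ (1 << 14) = 120720494 ^ 16384 = 120736878

120736878


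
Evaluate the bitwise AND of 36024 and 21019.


0b1000110010111000 & 0b101001000011011 = 0b11000 = 24

24


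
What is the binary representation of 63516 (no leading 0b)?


63516 = 1111100000011100 in binary

1111100000011100


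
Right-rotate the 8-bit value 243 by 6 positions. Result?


Rotate 0b11110011 right by 6 (8-bit) = 0b11001111 = 207

207


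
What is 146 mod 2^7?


146 & 127 = 18

18


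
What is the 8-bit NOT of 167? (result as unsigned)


~0b10100111 = 0b1011000 = 88 (8-bit unsigned)

88


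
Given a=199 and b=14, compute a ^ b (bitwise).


199 ^ 14 = 201

201


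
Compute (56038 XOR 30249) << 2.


Step 1: 56038 ^ 30249 = 44239
Step 2: 44239 << 2 = 176956

176956


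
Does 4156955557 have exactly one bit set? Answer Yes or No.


0b11110111110001100001101110100101. Multiple bits set => No

No


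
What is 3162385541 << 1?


0b10111100011111100010110010000101 << 1 = 0b101111000111111000101100100001010 = 6324771082

6324771082


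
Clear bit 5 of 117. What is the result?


117 & ~(1 << 5) = 85

85


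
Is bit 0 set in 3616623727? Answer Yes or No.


0b11010111100100010100110001101111, bit 0 = 1. Yes

Yes


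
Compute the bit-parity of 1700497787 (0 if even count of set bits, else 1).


0b1100101010110111000100101111011 has 18 ones => parity 0

0


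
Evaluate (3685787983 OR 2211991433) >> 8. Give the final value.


Step 1: 3685787983 | 2211991433 = 3690524623
Step 2: 3690524623 >> 8 = 14416111

14416111


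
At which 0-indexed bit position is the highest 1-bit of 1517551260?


0b1011010011100111111111010011100. Highest set bit at position 30

30


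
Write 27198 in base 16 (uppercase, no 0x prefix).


27198 = 6A3E hex

6A3E


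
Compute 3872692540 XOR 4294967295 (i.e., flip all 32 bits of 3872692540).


3872692540 ^ 4294967295 = 422274755

422274755


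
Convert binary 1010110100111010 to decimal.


1010110100111010 in decimal = 44346

44346


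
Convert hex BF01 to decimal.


BF01 hex = 48897 decimal

48897


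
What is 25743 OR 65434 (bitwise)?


0b110010010001111 | 0b1111111110011010 = 0b1111111110011111 = 65439

65439


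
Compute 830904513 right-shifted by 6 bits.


0b110001100001101001100011000001 >> 6 = 0b110001100001101001100011 = 12982883

12982883


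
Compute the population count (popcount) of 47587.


0b1011100111100011 has 10 set bits

10


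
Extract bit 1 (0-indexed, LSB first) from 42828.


0b1010011101001100, position 1 = 0

0


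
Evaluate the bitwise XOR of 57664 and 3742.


0b1110000101000000 ^ 0b111010011110 = 0b1110111111011110 = 61406

61406


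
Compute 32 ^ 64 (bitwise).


0b100000 ^ 0b1000000 = 0b1100000 = 96

96


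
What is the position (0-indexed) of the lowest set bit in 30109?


0b111010110011101. Lowest set bit at position 0

0


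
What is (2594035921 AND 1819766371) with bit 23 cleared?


Step 1: 2594035921 & 1819766371 = 135612481
Step 2: 135612481 & ~(1 << 23) = 135612481

135612481


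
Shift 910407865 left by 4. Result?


0b110110010000111011100010111001 << 4 = 0b1101100100001110111000101110010000 = 14566525840

14566525840


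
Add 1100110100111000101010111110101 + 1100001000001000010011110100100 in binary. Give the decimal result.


1100110100111000101010111110101 + 1100001000001000010011110100100 = 11000111101000000111110110011001 = 3349183897

3349183897


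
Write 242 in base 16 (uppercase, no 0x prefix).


242 = F2 hex

F2


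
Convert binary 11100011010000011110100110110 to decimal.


11100011010000011110100110110 in decimal = 476593462

476593462


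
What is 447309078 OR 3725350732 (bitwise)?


0b11010101010010110010100010110 | 0b11011110000011000101011101001100 = 0b11011110101011010111011101011110 = 3735910238

3735910238


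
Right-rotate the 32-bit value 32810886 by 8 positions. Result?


Rotate 0b1111101001010011110000110 right by 8 (32-bit) = 0b10000110000000011111010010100111 = 2248275111

2248275111


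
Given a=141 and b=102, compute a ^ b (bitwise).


141 ^ 102 = 235

235


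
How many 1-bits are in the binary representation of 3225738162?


0b11000000010001001101101110110010 has 14 set bits

14


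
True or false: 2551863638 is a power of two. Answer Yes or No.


0b10011000000110100101100101010110. Multiple bits set => No

No


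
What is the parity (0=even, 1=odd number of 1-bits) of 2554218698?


0b10011000001111100100100011001010 has 14 ones => parity 0

0


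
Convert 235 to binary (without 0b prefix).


235 = 11101011 in binary

11101011


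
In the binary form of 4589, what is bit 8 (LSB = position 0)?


0b1000111101101, position 8 = 1

1


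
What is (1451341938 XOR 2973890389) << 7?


Step 1: 1451341938 ^ 2973890389 = 3888140071
Step 2: 3888140071 << 7 = 497681929088

497681929088


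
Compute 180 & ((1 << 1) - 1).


180 & 1 = 0

0


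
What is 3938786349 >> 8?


0b11101010110001010001110000101101 >> 8 = 0b111010101100010100011100 = 15385884

15385884


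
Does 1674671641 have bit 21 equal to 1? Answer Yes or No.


0b1100011110100010111011000011001, bit 21 = 0. No

No


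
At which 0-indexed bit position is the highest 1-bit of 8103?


0b1111110100111. Highest set bit at position 12

12


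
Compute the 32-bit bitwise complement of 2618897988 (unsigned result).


~0b10011100000110010011011001000100 = 0b1100011111001101100100110111011 = 1676069307 (32-bit unsigned)

1676069307


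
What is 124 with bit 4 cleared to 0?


124 & ~(1 << 4) = 108

108


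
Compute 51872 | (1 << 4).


51872 | (1 << 4) = 51872 | 16 = 51888

51888


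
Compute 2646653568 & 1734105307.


0b10011101110000001011101010000000 & 0b1100111010111000101100011011011 = 0b101010000000001100010000000 = 88086656

88086656


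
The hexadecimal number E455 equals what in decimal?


E455 hex = 58453 decimal

58453


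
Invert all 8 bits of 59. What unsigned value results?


59 ^ 255 = 196

196


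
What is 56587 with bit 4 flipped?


56587 ^ (1 << 4) = 56587 ^ 16 = 56603

56603


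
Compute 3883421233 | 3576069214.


0b11100111011110000100111000110001 | 0b11010101001001100111110001011110 = 0b11110111011111100111111001111111 = 4152262271

4152262271


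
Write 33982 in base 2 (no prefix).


33982 = 1000010010111110 in binary

1000010010111110


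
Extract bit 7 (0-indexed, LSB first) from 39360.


0b1001100111000000, position 7 = 1

1


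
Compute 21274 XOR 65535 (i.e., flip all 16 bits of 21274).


21274 ^ 65535 = 44261

44261


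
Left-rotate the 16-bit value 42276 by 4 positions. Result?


Rotate 0b1010010100100100 left by 4 (16-bit) = 0b101001001001010 = 21066

21066


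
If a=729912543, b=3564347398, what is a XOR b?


729912543 ^ 3564347398 = 4294063321

4294063321


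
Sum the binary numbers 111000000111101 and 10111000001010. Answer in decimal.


111000000111101 + 10111000001010 = 1001111001000111 = 40519

40519


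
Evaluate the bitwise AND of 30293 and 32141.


0b111011001010101 & 0b111110110001101 = 0b111010000000101 = 29701

29701


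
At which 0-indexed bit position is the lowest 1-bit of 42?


0b101010. Lowest set bit at position 1

1


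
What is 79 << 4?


0b1001111 << 4 = 0b10011110000 = 1264

1264


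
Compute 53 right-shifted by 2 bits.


0b110101 >> 2 = 0b1101 = 13

13


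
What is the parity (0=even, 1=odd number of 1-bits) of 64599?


0b1111110001010111 has 11 ones => parity 1

1


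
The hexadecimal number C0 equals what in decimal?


C0 hex = 192 decimal

192


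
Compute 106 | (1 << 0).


106 | (1 << 0) = 106 | 1 = 107

107


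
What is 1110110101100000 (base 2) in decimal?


1110110101100000 in decimal = 60768

60768


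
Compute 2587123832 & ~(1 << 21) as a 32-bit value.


2587123832 & ~(1 << 21) = 2585026680

2585026680


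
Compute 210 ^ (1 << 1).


210 ^ (1 << 1) = 210 ^ 2 = 208

208


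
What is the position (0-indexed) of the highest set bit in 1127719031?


0b1000011001101111010000001110111. Highest set bit at position 30

30


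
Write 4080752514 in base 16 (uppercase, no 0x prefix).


4080752514 = F33B5782 hex

F33B5782


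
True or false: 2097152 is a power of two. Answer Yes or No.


0b1000000000000000000000. Only one bit set => Yes

Yes


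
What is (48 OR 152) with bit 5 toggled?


Step 1: 48 | 152 = 184
Step 2: 184 ^ (1 << 5) = 184 ^ 32 = 152

152


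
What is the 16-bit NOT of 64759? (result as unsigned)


~0b1111110011110111 = 0b1100001000 = 776 (16-bit unsigned)

776


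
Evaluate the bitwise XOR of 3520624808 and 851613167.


0b11010001110110000111100010101000 ^ 0b110010110000101001010111101111 = 0b11100011000110101110110101000111 = 3810192711

3810192711


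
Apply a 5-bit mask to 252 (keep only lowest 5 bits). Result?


252 & 31 = 28

28


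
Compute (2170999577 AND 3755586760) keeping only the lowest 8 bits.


Step 1: 2170999577 & 3755586760 = 2168492040
Step 2: 2168492040 & 255 = 8

8


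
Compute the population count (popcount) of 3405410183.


0b11001010111110100110111110000111 has 20 set bits

20


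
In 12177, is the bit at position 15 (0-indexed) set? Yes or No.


0b10111110010001, bit 15 = 0. No

No


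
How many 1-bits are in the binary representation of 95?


0b1011111 has 6 set bits

6


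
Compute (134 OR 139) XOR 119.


Step 1: 134 | 139 = 143
Step 2: 143 ^ 119 = 248

248


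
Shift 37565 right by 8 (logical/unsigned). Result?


0b1001001010111101 >> 8 = 0b10010010 = 146

146


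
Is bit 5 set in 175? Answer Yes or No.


0b10101111, bit 5 = 1. Yes

Yes


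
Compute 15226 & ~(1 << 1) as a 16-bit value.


15226 & ~(1 << 1) = 15224

15224


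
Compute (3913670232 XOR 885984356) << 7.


Step 1: 3913670232 ^ 885984356 = 3716862524
Step 2: 3716862524 << 7 = 475758403072

475758403072


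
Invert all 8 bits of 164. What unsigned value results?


164 ^ 255 = 91

91


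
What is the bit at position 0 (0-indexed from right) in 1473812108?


0b1010111110110001001011010001100, position 0 = 0

0


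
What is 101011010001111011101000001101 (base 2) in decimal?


101011010001111011101000001101 in decimal = 726120973

726120973


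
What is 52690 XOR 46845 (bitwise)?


0b1100110111010010 ^ 0b1011011011111101 = 0b111101100101111 = 31535

31535


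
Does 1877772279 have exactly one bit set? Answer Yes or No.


0b1101111111011001000011111110111. Multiple bits set => No

No


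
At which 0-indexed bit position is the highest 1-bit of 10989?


0b10101011101101. Highest set bit at position 13

13


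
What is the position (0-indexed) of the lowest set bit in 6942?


0b1101100011110. Lowest set bit at position 1

1


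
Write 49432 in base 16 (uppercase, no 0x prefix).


49432 = C118 hex

C118


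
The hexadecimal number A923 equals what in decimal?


A923 hex = 43299 decimal

43299


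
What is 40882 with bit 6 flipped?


40882 ^ (1 << 6) = 40882 ^ 64 = 40946

40946


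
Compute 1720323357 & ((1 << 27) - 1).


1720323357 & 134217727 = 109710621

109710621


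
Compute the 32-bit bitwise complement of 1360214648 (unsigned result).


~0b1010001000100110011101001111000 = 0b10101110111011001100010110000111 = 2934752647 (32-bit unsigned)

2934752647


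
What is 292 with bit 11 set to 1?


292 | (1 << 11) = 292 | 2048 = 2340

2340


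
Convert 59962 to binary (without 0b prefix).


59962 = 1110101000111010 in binary

1110101000111010


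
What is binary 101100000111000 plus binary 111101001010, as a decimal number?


101100000111000 + 111101001010 = 110011110000010 = 26498

26498


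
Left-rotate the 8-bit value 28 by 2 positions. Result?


Rotate 0b11100 left by 2 (8-bit) = 0b1110000 = 112

112


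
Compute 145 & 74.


0b10010001 & 0b1001010 = 0b0 = 0

0


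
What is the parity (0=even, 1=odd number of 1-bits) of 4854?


0b1001011110110 has 8 ones => parity 0

0


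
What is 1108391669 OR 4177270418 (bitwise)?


0b1000010000100001011011011110101 | 0b11111000111111000001011010010010 = 0b11111010111111001011011011110111 = 4210865911

4210865911


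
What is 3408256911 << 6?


0b11001011001001011101111110001111 << 6 = 0b11001011001001011101111110001111000000 = 218128442304

218128442304


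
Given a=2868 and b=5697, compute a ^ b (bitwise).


2868 ^ 5697 = 7541

7541


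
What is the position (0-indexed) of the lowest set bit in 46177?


0b1011010001100001. Lowest set bit at position 0

0


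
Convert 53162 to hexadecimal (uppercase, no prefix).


53162 = CFAA hex

CFAA


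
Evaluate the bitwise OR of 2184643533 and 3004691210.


0b10000010001101110000001111001101 | 0b10110011000101111111001100001010 = 0b10110011001101111111001111001111 = 3006788559

3006788559


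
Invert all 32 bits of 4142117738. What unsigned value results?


4142117738 ^ 4294967295 = 152849557

152849557


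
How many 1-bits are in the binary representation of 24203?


0b101111010001011 has 9 set bits

9


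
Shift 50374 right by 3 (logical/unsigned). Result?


0b1100010011000110 >> 3 = 0b1100010011000 = 6296

6296


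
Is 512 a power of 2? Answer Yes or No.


0b1000000000. Only one bit set => Yes

Yes


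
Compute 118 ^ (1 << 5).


118 ^ (1 << 5) = 118 ^ 32 = 86

86


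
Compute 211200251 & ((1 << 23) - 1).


211200251 & 8388607 = 1485051

1485051


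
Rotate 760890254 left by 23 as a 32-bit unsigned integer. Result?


Rotate 0b101101010110100100001110001110 left by 23 (32-bit) = 0b11000111000101101010110100100001 = 3340152097

3340152097


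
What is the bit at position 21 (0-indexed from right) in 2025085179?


0b1111000101101000101100011111011, position 21 = 1

1


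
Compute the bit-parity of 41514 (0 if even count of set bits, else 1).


0b1010001000101010 has 6 ones => parity 0

0


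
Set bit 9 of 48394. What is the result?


48394 | (1 << 9) = 48394 | 512 = 48906

48906


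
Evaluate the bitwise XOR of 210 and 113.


0b11010010 ^ 0b1110001 = 0b10100011 = 163

163


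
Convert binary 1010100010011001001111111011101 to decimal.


1010100010011001001111111011101 in decimal = 1414307805

1414307805


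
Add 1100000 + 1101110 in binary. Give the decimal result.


1100000 + 1101110 = 11001110 = 206

206


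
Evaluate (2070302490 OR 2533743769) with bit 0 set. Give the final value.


Step 1: 2070302490 | 2533743769 = 4284997531
Step 2: 4284997531 | (1 << 0) = 4284997531 | 1 = 4284997531

4284997531


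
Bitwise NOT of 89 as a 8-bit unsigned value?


~0b1011001 = 0b10100110 = 166 (8-bit unsigned)

166


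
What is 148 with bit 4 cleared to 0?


148 & ~(1 << 4) = 132

132


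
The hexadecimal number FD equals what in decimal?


FD hex = 253 decimal

253


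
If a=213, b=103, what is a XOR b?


213 ^ 103 = 178

178


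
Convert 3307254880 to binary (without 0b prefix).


3307254880 = 11000101001000001011010001100000 in binary

11000101001000001011010001100000


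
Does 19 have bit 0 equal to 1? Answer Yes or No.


0b10011, bit 0 = 1. Yes

Yes


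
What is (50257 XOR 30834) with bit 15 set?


Step 1: 50257 ^ 30834 = 48163
Step 2: 48163 | (1 << 15) = 48163 | 32768 = 48163

48163


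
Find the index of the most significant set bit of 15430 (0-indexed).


0b11110001000110. Highest set bit at position 13

13


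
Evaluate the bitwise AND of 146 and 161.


0b10010010 & 0b10100001 = 0b10000000 = 128

128


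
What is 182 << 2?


0b10110110 << 2 = 0b1011011000 = 728

728


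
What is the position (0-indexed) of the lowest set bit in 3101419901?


0b10111000110110111110100101111101. Lowest set bit at position 0

0


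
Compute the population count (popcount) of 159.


0b10011111 has 6 set bits

6


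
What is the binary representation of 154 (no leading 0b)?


154 = 10011010 in binary

10011010


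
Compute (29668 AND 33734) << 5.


Step 1: 29668 & 33734 = 964
Step 2: 964 << 5 = 30848

30848


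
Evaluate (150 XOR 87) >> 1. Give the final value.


Step 1: 150 ^ 87 = 193
Step 2: 193 >> 1 = 96

96


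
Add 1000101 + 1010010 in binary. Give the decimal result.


1000101 + 1010010 = 10010111 = 151

151


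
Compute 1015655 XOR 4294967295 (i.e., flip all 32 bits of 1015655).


1015655 ^ 4294967295 = 4293951640

4293951640


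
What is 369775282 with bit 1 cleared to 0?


369775282 & ~(1 << 1) = 369775280

369775280


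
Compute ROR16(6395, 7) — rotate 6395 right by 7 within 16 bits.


Rotate 0b1100011111011 right by 7 (16-bit) = 0b1111011000110001 = 63025

63025


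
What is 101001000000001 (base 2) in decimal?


101001000000001 in decimal = 20993

20993


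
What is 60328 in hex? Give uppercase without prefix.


60328 = EBA8 hex

EBA8


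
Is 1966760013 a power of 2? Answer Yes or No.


0b1110101001110100110000001001101. Multiple bits set => No

No


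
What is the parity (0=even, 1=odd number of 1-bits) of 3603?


0b111000010011 has 6 ones => parity 0

0


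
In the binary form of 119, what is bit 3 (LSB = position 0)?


0b1110111, position 3 = 0

0


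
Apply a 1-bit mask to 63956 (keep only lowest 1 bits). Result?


63956 & 1 = 0

0


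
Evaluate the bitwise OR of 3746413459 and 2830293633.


0b11011111010011011011101110010011 | 0b10101000101100101101101010000001 = 0b11111111111111111111101110010011 = 4294966163

4294966163


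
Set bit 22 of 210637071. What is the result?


210637071 | (1 << 22) = 210637071 | 4194304 = 214831375

214831375


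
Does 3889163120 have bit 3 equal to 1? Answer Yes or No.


0b11100111110011111110101101110000, bit 3 = 0. No

No


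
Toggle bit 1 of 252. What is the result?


252 ^ (1 << 1) = 252 ^ 2 = 254

254


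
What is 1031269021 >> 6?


0b111101011101111110101010011101 >> 6 = 0b111101011101111110101010 = 16113578

16113578


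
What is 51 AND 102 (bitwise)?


0b110011 & 0b1100110 = 0b100010 = 34

34


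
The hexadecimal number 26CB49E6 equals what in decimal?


26CB49E6 hex = 650856934 decimal

650856934
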